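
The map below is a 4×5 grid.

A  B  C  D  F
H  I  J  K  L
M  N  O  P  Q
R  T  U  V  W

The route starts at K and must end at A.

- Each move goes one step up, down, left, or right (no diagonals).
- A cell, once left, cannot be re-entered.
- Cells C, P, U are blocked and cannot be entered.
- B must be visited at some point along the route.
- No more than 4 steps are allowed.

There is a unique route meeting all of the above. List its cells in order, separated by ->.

K -> J -> I -> B -> A

The budget equals the shortest possible length, so every move has to be on a shortest route through the required cells.
Route from K: left 2 to I, up 1 to B, left 1 to A — 4 moves in all.
Check: all required cells visited; 4 ≤ 4 moves.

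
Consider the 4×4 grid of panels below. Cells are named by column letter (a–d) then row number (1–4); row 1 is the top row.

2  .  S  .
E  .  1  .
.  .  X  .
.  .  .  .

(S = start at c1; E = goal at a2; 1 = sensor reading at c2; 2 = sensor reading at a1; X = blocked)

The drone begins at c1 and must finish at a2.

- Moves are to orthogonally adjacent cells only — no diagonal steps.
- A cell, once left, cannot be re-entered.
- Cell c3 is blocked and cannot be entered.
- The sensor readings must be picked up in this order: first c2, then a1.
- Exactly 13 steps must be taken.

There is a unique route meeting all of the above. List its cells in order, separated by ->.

The waypoints must appear in the order c2, a1, with no cell reused.
Route from c1: down to c2, right to d2, 2× down (reaching d4), 3× left (reaching a4), up to a3, right to b3, 2× up (reaching b1), left to a1, down to a2 — 13 moves in all.
Check: order respected (1 at step 1, 2 at step 12); 13 moves as required.

c1 -> c2 -> d2 -> d3 -> d4 -> c4 -> b4 -> a4 -> a3 -> b3 -> b2 -> b1 -> a1 -> a2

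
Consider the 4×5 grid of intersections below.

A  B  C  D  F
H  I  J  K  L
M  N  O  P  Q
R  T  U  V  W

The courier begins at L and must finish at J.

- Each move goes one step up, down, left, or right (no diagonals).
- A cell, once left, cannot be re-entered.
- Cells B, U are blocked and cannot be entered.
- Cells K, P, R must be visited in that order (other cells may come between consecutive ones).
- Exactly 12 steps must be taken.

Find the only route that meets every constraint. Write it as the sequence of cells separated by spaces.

The waypoints must appear in the order K, P, R, with no cell reused.
Route from L: up 1 to F, left 1 to D, down 2 to P, left 2 to N, down 1 to T, left 1 to R, up 2 to H, right 2 to J — 12 moves in all.
Check: order respected (K at step 3, P at step 4, R at step 8); 12 moves as required.

L F D K P O N T R M H I J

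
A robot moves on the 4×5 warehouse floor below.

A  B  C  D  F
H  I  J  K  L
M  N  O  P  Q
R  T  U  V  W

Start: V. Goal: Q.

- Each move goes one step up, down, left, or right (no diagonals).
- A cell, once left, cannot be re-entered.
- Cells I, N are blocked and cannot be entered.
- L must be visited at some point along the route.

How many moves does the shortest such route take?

4

Any route passes through L somewhere between V and Q. Summing Manhattan distances along the two legs (V → L → Q) gives a lower bound of 3 + 1 = 4 moves.
A route of 4 moves achieves this: V → P → K → L → Q.
Since 4 matches the lower bound, it is optimal.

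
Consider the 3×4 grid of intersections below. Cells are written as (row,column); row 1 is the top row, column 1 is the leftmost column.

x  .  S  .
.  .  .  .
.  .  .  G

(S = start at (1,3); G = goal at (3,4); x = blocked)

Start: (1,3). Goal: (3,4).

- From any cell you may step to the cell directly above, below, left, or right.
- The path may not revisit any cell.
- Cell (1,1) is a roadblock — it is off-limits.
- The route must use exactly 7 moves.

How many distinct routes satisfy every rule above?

4

Need simple routes of exactly 7 moves from (1,3) to (3,4) (Manhattan distance 3, so 2 moves are spent on a detour and 2 undoing it).
Enumerating: (1,3) (2,3) (2,2) (2,1) (3,1) (3,2) (3,3) (3,4) | (1,3) (1,2) (2,2) (3,2) (3,3) (2,3) (2,4) (3,4) | (1,3) (1,2) (2,2) (2,1) (3,1) (3,2) (3,3) (3,4) | (1,3) (1,4) (2,4) (2,3) (2,2) (3,2) (3,3) (3,4).
That gives 4 routes.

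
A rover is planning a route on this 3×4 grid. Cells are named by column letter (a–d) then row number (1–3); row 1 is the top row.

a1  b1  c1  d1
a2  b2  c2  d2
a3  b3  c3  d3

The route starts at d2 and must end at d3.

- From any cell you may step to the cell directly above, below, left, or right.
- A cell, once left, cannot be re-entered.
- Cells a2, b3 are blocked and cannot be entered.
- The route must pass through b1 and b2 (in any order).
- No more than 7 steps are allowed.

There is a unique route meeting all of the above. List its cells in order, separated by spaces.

The budget equals the shortest possible length, so every move has to be on a shortest route through the required cells.
Route from d2: up 1 to d1, left 2 to b1, down 1 to b2, right 1 to c2, down 1 to c3, right 1 to d3 — 7 moves in all.
Check: all required cells visited; 7 ≤ 7 moves.

d2 d1 c1 b1 b2 c2 c3 d3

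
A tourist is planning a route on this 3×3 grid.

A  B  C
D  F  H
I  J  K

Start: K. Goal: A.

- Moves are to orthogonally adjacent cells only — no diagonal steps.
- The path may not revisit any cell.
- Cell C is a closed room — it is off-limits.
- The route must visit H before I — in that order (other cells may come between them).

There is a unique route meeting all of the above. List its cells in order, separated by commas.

K, H, F, J, I, D, A

The waypoints must appear in the order H, I, with no cell reused.
Route from K: up 1 to H, left 1 to F, down 1 to J, left 1 to I, up 2 to A — 6 moves in all.
Check: order respected (H at step 1, I at step 4).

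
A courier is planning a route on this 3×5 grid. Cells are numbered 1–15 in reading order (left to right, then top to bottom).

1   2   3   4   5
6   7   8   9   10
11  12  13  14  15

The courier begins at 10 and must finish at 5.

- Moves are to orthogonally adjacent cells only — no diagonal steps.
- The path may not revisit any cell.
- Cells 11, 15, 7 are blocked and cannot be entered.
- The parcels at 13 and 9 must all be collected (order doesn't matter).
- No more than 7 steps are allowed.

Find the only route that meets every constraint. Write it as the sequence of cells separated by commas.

Any route must reach 13 and 9 and still end at 5 within 7 moves, so the order of the required stops is forced.
Route from 10: left 1 to 9, down 1 to 14, left 1 to 13, up 2 to 3, right 2 to 5 — 7 moves in all.
Check: all required cells visited; 7 ≤ 7 moves.

10, 9, 14, 13, 8, 3, 4, 5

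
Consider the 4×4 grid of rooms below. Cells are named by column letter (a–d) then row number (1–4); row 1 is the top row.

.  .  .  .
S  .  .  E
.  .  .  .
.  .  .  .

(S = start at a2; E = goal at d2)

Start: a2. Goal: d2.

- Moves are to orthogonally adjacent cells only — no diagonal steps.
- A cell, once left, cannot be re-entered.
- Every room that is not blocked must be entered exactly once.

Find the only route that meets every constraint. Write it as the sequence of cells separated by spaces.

a2 a1 b1 b2 b3 a3 a4 b4 c4 d4 d3 c3 c2 c1 d1 d2

Need to visit all 16 open cells exactly once, starting at a2 and ending at d2.
Route from a2: up to a1, right to b1, 2× down (reaching b3), left to a3, down to a4, 3× right (reaching d4), up to d3, left to c3, 2× up (reaching c1), right to d1, down to d2 — 15 moves in all.
Check: all 16 open cells covered.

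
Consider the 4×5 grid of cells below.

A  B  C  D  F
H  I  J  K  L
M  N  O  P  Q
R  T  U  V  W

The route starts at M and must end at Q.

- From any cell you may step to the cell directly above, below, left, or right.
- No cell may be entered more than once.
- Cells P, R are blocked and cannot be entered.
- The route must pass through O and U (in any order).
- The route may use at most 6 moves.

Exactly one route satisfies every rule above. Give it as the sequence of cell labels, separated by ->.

The budget equals the shortest possible length, so every move has to be on a shortest route through the required cells.
Route from M: right 2 to O, down 1 to U, right 2 to W, up 1 to Q — 6 moves in all.
Check: all required cells visited; 6 ≤ 6 moves.

M -> N -> O -> U -> V -> W -> Q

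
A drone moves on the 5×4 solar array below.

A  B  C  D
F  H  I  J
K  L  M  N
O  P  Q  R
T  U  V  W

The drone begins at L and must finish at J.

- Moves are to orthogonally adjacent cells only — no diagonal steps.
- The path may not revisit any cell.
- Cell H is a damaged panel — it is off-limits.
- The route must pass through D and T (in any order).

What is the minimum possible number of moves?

Any route passes through D and T in some order between L and J. Summing Manhattan distances along each leg and taking the cheapest ordering (L → T → D → J) gives a lower bound of 3 + 7 + 1 = 11 moves.
A route of 11 moves achieves this: L → P → U → T → O → K → F → A → B → C → D → J.
Since 11 matches the lower bound, it is optimal.

11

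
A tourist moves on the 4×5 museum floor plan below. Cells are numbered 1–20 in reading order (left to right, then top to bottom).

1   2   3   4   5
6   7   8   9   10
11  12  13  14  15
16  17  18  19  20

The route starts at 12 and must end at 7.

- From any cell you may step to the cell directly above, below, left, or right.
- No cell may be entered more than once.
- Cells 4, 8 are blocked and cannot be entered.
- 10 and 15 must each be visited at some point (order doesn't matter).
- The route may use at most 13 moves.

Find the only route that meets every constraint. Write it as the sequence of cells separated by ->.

The 13-move cap with required stops at 10, 15 leaves no slack for detours.
Route from 12: right 2 to 14, up 1 to 9, right 1 to 10, down 2 to 20, left 4 to 16, up 2 to 6, right 1 to 7 — 13 moves in all.
Check: all required cells visited; 13 ≤ 13 moves.

12 -> 13 -> 14 -> 9 -> 10 -> 15 -> 20 -> 19 -> 18 -> 17 -> 16 -> 11 -> 6 -> 7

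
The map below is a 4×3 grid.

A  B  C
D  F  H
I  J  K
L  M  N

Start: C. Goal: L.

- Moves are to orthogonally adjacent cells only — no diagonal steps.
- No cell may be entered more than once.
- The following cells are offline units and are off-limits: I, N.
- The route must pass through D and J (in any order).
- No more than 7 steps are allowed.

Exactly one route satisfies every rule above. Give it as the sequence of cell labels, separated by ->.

C -> B -> A -> D -> F -> J -> M -> L

The budget equals the shortest possible length, so every move has to be on a shortest route through the required cells.
Route from C: 2× left (reaching A), down to D, right to F, 2× down (reaching M), left to L — 7 moves in all.
Check: all required cells visited; 7 ≤ 7 moves.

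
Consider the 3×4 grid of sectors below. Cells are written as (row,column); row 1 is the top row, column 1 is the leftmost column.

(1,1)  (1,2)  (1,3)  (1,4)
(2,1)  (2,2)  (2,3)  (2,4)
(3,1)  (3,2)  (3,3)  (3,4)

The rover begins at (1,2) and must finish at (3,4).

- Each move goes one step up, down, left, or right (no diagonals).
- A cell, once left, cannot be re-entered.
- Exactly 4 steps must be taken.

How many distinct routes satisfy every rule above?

6

Need simple routes of exactly 4 moves from (1,2) to (3,4) (Manhattan distance 4, so 0 moves are spent on a detour and 0 undoing it).
Enumerating: (1,2) (2,2) (3,2) (3,3) (3,4) | (1,2) (2,2) (2,3) (3,3) (3,4) | (1,2) (2,2) (2,3) (2,4) (3,4) | (1,2) (1,3) (2,3) (3,3) (3,4) | (1,2) (1,3) (2,3) (2,4) (3,4) | (1,2) (1,3) (1,4) (2,4) (3,4).
That gives 6 routes.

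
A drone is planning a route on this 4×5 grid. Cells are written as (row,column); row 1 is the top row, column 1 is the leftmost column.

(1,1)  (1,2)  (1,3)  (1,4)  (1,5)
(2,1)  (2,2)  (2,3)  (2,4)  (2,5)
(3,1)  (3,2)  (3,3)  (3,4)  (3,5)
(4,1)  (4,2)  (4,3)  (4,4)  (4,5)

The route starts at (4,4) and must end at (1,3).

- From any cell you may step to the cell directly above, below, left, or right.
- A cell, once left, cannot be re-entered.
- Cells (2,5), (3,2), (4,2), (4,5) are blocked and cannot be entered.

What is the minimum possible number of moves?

The Manhattan distance from (4,4) to (1,3) is |4−1| + |4−3| = 4, so at least 4 moves are needed.
A route of 4 moves achieves this: (4,4) → (3,4) → (2,4) → (1,4) → (1,3).
Since 4 matches the lower bound, it is optimal.

4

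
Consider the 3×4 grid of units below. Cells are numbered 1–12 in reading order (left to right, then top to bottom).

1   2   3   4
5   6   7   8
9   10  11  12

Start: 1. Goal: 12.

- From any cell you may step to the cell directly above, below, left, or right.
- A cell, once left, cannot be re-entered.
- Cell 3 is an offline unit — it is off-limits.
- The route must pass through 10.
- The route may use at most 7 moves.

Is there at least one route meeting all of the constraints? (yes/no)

One route that works: 1 → 5 → 9 → 10 → 11 → 12.

yes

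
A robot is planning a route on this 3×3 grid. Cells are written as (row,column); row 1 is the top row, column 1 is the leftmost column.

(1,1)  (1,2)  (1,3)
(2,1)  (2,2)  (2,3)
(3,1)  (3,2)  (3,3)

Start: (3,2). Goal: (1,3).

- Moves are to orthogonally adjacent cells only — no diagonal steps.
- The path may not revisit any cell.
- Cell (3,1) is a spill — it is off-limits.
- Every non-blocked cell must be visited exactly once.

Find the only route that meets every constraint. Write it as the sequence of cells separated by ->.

(3,2) -> (3,3) -> (2,3) -> (2,2) -> (2,1) -> (1,1) -> (1,2) -> (1,3)

Need to visit all 8 open cells exactly once, starting at (3,2) and ending at (1,3).
Cell (1,1) has only two open neighbours ((2,1) and (1,2)), so the path must pass straight through it: one of those is the cell it's entered from and the other is where it exits.
Route from (3,2): right 1 to (3,3), up 1 to (2,3), left 2 to (2,1), up 1 to (1,1), right 2 to (1,3) — 7 moves in all.
Check: all 8 open cells covered.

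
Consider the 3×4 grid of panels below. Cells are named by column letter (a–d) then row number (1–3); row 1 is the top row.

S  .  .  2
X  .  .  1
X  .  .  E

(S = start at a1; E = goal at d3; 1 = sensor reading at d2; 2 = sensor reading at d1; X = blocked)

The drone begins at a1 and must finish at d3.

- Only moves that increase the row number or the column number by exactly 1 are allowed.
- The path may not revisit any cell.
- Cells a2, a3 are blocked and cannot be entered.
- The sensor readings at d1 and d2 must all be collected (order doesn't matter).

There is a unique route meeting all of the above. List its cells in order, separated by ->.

a1 -> b1 -> c1 -> d1 -> d2 -> d3

Moves only go right or down, so the column and row indices never decrease.
Route from a1: 3× right (reaching d1), 2× down (reaching d3) — 5 moves in all.
Check: all required cells visited.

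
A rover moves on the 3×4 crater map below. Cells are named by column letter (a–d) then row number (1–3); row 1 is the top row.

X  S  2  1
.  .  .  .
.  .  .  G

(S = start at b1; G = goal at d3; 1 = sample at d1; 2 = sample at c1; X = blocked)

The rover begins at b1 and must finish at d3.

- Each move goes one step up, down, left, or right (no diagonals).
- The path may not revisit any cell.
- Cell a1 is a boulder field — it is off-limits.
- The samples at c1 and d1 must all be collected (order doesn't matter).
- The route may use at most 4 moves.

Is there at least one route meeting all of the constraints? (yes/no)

One route that works: b1 → c1 → d1 → d2 → d3.

yes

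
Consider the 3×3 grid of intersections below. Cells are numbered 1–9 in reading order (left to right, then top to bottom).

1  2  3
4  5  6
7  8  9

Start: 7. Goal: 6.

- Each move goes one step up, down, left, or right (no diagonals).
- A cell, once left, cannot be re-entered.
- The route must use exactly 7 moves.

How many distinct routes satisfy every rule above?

2

Need simple routes of exactly 7 moves from 7 to 6 (Manhattan distance 3, so 2 moves are spent on a detour and 2 undoing it).
Enumerating: 7 4 1 2 5 8 9 6 | 7 8 5 4 1 2 3 6.
That gives 2 routes.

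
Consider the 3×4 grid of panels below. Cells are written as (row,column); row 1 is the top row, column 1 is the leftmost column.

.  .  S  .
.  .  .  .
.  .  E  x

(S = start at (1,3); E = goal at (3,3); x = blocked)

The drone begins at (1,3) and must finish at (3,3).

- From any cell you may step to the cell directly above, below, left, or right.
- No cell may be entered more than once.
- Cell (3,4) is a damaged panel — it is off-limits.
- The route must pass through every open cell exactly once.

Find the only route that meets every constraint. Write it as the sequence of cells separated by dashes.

(1,3) - (1,4) - (2,4) - (2,3) - (2,2) - (1,2) - (1,1) - (2,1) - (3,1) - (3,2) - (3,3)

Need to visit all 11 open cells exactly once, starting at (1,3) and ending at (3,3).
Cell (2,4) has only two open neighbours ((1,4) and (2,3)), so the path must pass straight through it: one of those is the cell it's entered from and the other is where it exits.
Route from (1,3): right 1 to (1,4), down 1 to (2,4), left 2 to (2,2), up 1 to (1,2), left 1 to (1,1), down 2 to (3,1), right 2 to (3,3) — 10 moves in all.
Check: all 11 open cells covered.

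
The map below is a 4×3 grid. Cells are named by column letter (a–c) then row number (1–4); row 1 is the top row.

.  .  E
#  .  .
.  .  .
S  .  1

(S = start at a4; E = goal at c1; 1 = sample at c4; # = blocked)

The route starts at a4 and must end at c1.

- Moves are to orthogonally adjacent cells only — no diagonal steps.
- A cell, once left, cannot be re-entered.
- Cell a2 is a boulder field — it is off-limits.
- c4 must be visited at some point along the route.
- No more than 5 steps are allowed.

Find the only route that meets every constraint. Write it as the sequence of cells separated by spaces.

a4 b4 c4 c3 c2 c1

Any route must reach c4 and still end at c1 within 5 moves, so the order of the required stops is forced.
Route from a4: right 2 to c4, up 3 to c1 — 5 moves in all.
Check: all required cells visited; 5 ≤ 5 moves.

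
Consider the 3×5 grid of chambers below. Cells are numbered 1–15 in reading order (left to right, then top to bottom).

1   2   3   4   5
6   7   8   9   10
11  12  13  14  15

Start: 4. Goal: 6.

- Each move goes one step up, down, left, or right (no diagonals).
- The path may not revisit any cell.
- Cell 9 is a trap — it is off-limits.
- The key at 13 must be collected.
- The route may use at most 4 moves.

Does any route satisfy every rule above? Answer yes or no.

no

Even ignoring the no-revisit rule, getting from 4 to 6 via 13 needs at least 3 + 3 = 6 moves (Manhattan distance per leg), which exceeds the 4-move limit.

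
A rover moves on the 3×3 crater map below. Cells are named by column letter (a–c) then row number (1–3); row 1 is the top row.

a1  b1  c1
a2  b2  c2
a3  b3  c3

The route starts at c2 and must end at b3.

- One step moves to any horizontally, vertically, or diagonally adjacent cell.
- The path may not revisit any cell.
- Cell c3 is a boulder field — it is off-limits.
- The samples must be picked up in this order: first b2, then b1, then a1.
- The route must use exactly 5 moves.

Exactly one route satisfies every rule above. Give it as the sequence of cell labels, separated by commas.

The waypoints must appear in the order b2, b1, a1, with no cell reused.
Route from c2: left 1 to b2, up 1 to b1, left 1 to a1, down 1 to a2, down-right 1 to b3 — 5 moves in all.
Check: order respected (b2 at step 1, b1 at step 2, a1 at step 3); 5 moves as required.

c2, b2, b1, a1, a2, b3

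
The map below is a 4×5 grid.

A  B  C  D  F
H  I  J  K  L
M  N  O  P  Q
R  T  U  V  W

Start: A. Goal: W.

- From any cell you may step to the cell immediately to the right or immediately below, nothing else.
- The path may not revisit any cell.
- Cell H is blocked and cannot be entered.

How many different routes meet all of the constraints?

A right/down-only route from A to W makes exactly 3 down-moves and 4 right-moves in some order.
With no other constraints that would be C(7,3) = 35 routes.
Subtract routes through each blocked cell (inclusion–exclusion for overlaps): − through H: 15 → 20.
That gives 20 routes.

20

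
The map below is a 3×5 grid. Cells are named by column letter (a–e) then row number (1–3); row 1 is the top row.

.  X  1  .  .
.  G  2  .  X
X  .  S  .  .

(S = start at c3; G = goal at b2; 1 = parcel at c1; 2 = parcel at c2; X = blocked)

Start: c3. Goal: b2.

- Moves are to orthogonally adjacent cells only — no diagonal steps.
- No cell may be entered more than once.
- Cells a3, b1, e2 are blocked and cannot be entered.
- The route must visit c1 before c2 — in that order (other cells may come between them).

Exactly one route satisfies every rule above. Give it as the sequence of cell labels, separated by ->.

c3 -> d3 -> d2 -> d1 -> c1 -> c2 -> b2

The waypoints must appear in the order c1, c2, with no cell reused.
Route from c3: right to d3, 2× up (reaching d1), left to c1, down to c2, left to b2 — 6 moves in all.
Check: order respected (1 at step 4, 2 at step 5).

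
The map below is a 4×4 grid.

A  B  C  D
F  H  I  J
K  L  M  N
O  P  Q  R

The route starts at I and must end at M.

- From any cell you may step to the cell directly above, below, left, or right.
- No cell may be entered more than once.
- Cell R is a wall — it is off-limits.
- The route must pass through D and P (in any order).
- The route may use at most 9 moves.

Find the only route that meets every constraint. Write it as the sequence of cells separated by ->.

The 9-move cap with required stops at D, P leaves no slack for detours.
Route from I: right 1 to J, up 1 to D, left 2 to B, down 3 to P, right 1 to Q, up 1 to M — 9 moves in all.
Check: all required cells visited; 9 ≤ 9 moves.

I -> J -> D -> C -> B -> H -> L -> P -> Q -> M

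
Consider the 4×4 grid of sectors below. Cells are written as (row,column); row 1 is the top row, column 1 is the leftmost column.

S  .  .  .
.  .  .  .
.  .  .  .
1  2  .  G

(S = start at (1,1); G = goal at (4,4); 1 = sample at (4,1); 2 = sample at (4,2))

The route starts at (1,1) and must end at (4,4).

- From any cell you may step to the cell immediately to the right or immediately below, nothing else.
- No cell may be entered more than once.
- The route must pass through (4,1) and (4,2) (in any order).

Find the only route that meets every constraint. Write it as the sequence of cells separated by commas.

(1,1), (2,1), (3,1), (4,1), (4,2), (4,3), (4,4)

Moves only go right or down, so the column and row indices never decrease.
Route from (1,1): down 3 to (4,1), right 3 to (4,4) — 6 moves in all.
Check: all required cells visited.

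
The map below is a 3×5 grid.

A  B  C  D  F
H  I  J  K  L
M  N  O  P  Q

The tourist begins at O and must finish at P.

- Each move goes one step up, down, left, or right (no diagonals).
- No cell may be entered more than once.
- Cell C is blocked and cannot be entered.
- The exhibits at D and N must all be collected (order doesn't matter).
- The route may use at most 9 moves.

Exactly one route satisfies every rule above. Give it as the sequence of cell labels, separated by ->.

O -> N -> I -> J -> K -> D -> F -> L -> Q -> P

Any route must reach D and N and still end at P within 9 moves, so the order of the required stops is forced.
Route from O: left to N, up to I, 2× right (reaching K), up to D, right to F, 2× down (reaching Q), left to P — 9 moves in all.
Check: all required cells visited; 9 ≤ 9 moves.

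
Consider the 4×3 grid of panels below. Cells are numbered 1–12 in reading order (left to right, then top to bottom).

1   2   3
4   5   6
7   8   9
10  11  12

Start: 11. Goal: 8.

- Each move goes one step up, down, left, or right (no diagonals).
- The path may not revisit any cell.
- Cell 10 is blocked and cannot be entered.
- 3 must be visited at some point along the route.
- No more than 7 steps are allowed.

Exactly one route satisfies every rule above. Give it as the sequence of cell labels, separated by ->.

11 -> 12 -> 9 -> 6 -> 3 -> 2 -> 5 -> 8

The 7-move cap with required stops at 3 leaves no slack for detours.
Route from 11: right 1 to 12, up 3 to 3, left 1 to 2, down 2 to 8 — 7 moves in all.
Check: all required cells visited; 7 ≤ 7 moves.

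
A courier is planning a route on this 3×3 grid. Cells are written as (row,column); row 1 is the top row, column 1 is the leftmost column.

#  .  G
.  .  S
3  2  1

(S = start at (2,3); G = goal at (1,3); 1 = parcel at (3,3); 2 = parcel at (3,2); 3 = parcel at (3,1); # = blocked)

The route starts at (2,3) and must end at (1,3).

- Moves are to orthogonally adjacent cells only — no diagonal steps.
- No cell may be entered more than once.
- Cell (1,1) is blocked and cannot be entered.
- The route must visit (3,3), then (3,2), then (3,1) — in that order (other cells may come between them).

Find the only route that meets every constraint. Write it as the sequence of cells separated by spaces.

(2,3) (3,3) (3,2) (3,1) (2,1) (2,2) (1,2) (1,3)

The waypoints must appear in the order (3,3), (3,2), (3,1), with no cell reused.
Route from (2,3): down 1 to (3,3), left 2 to (3,1), up 1 to (2,1), right 1 to (2,2), up 1 to (1,2), right 1 to (1,3) — 7 moves in all.
Check: order respected (1 at step 1, 2 at step 2, 3 at step 3).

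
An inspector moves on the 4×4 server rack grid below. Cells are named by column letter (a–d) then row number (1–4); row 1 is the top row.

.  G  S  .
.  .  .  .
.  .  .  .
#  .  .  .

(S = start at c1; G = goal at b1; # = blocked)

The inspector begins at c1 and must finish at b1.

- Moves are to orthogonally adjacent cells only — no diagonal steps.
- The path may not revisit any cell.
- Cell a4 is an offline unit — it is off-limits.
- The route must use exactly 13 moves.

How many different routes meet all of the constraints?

Need simple routes of exactly 13 moves from c1 to b1 (Manhattan distance 1, so 6 moves are spent on a detour and 6 undoing it).
Enumerating: c1 d1 d2 d3 d4 c4 c3 c2 b2 b3 a3 a2 a1 b1 | c1 d1 d2 d3 d4 c4 b4 b3 c3 c2 b2 a2 a1 b1 | c1 d1 d2 c2 c3 d3 d4 c4 b4 b3 b2 a2 a1 b1 | c1 d1 d2 c2 c3 d3 d4 c4 b4 b3 a3 a2 a1 b1 | c1 d1 d2 c2 c3 d3 d4 c4 b4 b3 a3 a2 b2 b1.
That gives 5 routes.

5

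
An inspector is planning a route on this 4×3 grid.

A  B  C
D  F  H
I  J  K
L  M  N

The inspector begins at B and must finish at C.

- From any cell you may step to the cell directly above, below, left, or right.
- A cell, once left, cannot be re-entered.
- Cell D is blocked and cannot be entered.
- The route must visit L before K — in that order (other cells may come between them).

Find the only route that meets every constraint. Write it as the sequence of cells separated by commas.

The waypoints must appear in the order L, K, with no cell reused.
Route from B: down 2 to J, left 1 to I, down 1 to L, right 2 to N, up 3 to C — 9 moves in all.
Check: order respected (L at step 4, K at step 7).

B, F, J, I, L, M, N, K, H, C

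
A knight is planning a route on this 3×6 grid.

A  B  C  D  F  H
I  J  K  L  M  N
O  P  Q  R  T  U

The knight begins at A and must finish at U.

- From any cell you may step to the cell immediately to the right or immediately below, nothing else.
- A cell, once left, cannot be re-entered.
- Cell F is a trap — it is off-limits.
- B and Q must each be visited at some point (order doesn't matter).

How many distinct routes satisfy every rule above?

A right/down-only route from A to U makes exactly 2 down-moves and 5 right-moves in some order.
With no other constraints that would be C(7,2) = 21 routes.
A monotone route can only reach the required cells in the order B, Q, so split there and multiply the segment counts (each segment already excludes blocked cells): A→B: 1; B→Q: 3; Q→U: 1; product = 3.
That gives 3 routes.

3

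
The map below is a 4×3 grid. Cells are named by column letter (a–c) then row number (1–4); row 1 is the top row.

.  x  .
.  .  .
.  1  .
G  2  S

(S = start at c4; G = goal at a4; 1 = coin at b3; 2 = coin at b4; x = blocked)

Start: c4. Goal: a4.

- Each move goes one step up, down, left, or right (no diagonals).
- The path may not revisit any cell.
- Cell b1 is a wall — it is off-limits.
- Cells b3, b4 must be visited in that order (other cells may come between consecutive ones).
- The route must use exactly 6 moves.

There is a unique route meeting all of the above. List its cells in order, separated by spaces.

c4 c3 c2 b2 b3 b4 a4

The waypoints must appear in the order b3, b4, with no cell reused.
Route from c4: 2× up (reaching c2), left to b2, 2× down (reaching b4), left to a4 — 6 moves in all.
Check: order respected (1 at step 4, 2 at step 5); 6 moves as required.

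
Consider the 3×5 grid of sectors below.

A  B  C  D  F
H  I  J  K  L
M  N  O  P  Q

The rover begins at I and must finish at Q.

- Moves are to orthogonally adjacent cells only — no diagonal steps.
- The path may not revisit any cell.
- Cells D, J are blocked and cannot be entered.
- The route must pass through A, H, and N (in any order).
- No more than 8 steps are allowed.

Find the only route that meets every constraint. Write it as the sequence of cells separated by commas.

I, B, A, H, M, N, O, P, Q

The 8-move cap with required stops at A, H, N leaves no slack for detours.
Route from I: up 1 to B, left 1 to A, down 2 to M, right 4 to Q — 8 moves in all.
Check: all required cells visited; 8 ≤ 8 moves.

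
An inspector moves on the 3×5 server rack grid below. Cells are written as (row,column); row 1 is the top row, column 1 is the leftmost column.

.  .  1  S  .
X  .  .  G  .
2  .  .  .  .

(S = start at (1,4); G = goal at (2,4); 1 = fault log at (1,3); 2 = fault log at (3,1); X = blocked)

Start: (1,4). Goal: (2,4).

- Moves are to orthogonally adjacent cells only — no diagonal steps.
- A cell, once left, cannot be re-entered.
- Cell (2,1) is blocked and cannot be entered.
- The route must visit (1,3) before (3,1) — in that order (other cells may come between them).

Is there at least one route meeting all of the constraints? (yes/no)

no

(3,1) must be visited but has only one open neighbour ((3,2)), and it is neither the start nor the goal — the route would have to enter and leave through (3,2), re-entering it.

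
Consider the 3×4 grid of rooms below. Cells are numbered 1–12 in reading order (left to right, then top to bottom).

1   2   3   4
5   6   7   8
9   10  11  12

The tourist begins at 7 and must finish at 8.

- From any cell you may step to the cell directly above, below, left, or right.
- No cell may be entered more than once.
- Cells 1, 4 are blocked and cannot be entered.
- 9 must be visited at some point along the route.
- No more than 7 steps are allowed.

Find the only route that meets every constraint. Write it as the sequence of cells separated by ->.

7 -> 6 -> 5 -> 9 -> 10 -> 11 -> 12 -> 8

The budget equals the shortest possible length, so every move has to be on a shortest route through the required cells.
Route from 7: left 2 to 5, down 1 to 9, right 3 to 12, up 1 to 8 — 7 moves in all.
Check: all required cells visited; 7 ≤ 7 moves.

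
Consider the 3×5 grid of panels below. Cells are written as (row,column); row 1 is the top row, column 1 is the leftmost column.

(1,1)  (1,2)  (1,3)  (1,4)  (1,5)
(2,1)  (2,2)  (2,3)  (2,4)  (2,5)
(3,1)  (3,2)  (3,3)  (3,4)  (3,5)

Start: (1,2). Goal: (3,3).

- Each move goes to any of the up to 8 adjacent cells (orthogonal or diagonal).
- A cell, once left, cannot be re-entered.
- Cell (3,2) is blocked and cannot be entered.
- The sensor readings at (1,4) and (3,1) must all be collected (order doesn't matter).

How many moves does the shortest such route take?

7

Any route passes through (1,4) and (3,1) in some order between (1,2) and (3,3). Summing Chebyshev distances along each leg and taking the cheapest ordering ((1,2) → (3,1) → (1,4) → (3,3)) gives a lower bound of 2 + 3 + 2 = 7 moves.
A route of 7 moves achieves this: (1,2) → (2,1) → (3,1) → (2,2) → (1,3) → (1,4) → (2,3) → (3,3).
Since 7 matches the lower bound, it is optimal.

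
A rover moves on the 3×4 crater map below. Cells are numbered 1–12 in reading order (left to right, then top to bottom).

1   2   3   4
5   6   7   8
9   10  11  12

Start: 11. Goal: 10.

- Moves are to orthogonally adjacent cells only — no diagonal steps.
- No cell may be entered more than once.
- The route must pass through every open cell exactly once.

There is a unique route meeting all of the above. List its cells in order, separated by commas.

Need to visit all 12 open cells exactly once, starting at 11 and ending at 10.
Route from 11: right 1 to 12, up 2 to 4, left 1 to 3, down 1 to 7, left 1 to 6, up 1 to 2, left 1 to 1, down 2 to 9, right 1 to 10 — 11 moves in all.
Check: all 12 open cells covered.

11, 12, 8, 4, 3, 7, 6, 2, 1, 5, 9, 10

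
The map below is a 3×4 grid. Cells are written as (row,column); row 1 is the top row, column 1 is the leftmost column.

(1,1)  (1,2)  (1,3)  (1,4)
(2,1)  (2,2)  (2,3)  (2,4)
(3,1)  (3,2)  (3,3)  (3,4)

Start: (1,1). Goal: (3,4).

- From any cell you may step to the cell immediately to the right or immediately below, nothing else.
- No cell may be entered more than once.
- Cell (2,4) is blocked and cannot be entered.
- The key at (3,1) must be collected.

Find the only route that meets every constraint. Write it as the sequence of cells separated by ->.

Moves only go right or down, so the column and row indices never decrease.
Route from (1,1): down 2 to (3,1), right 3 to (3,4) — 5 moves in all.
Check: all required cells visited.

(1,1) -> (2,1) -> (3,1) -> (3,2) -> (3,3) -> (3,4)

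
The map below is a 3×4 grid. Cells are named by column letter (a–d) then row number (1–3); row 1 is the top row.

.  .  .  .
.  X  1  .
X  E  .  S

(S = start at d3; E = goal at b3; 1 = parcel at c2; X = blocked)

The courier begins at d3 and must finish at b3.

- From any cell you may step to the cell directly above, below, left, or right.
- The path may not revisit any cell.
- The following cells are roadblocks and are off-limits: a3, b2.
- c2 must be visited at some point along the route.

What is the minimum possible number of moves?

4

Any route passes through c2 somewhere between d3 and b3. Summing Manhattan distances along the two legs (d3 → c2 → b3) gives a lower bound of 2 + 2 = 4 moves.
A route of 4 moves achieves this: d3 → d2 → c2 → c3 → b3.
Since 4 matches the lower bound, it is optimal.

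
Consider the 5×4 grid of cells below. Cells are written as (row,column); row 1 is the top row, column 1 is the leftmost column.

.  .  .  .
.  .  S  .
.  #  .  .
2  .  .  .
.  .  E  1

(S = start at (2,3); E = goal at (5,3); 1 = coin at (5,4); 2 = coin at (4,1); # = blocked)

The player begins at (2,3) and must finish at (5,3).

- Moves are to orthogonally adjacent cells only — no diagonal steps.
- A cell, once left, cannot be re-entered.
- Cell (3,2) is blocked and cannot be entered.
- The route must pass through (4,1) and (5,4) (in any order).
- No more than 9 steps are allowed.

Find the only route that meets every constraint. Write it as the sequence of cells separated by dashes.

(2,3) - (2,2) - (2,1) - (3,1) - (4,1) - (4,2) - (4,3) - (4,4) - (5,4) - (5,3)

The budget equals the shortest possible length, so every move has to be on a shortest route through the required cells.
Route from (2,3): left 2 to (2,1), down 2 to (4,1), right 3 to (4,4), down 1 to (5,4), left 1 to (5,3) — 9 moves in all.
Check: all required cells visited; 9 ≤ 9 moves.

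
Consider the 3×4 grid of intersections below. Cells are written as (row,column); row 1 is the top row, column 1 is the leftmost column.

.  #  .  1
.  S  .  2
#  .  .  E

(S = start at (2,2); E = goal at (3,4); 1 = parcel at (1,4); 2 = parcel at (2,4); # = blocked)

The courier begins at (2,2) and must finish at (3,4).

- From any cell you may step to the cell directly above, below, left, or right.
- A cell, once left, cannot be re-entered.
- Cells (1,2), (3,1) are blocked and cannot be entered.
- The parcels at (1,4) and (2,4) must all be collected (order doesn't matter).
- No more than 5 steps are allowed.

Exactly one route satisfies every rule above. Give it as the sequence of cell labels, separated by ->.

(2,2) -> (2,3) -> (1,3) -> (1,4) -> (2,4) -> (3,4)

The budget equals the shortest possible length, so every move has to be on a shortest route through the required cells.
Route from (2,2): right 1 to (2,3), up 1 to (1,3), right 1 to (1,4), down 2 to (3,4) — 5 moves in all.
Check: all required cells visited; 5 ≤ 5 moves.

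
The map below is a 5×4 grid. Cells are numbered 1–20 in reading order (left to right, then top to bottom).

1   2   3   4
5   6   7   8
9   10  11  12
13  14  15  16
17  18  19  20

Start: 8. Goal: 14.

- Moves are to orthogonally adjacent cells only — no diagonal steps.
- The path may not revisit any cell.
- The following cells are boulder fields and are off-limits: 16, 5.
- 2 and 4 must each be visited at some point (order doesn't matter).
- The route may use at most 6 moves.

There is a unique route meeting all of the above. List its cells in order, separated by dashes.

Any route must reach 2 and 4 and still end at 14 within 6 moves, so the order of the required stops is forced.
Route from 8: up 1 to 4, left 2 to 2, down 3 to 14 — 6 moves in all.
Check: all required cells visited; 6 ≤ 6 moves.

8 - 4 - 3 - 2 - 6 - 10 - 14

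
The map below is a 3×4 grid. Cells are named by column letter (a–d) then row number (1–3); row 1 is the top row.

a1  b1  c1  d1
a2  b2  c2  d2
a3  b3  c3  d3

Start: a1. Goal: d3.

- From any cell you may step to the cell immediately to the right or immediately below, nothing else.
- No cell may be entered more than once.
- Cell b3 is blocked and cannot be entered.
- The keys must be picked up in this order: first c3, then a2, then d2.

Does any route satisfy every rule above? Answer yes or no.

no

a2 lies above c3, so going from c3 to a2 would need an upward move — but moves only go right/down, so c3 cannot be visited before a2.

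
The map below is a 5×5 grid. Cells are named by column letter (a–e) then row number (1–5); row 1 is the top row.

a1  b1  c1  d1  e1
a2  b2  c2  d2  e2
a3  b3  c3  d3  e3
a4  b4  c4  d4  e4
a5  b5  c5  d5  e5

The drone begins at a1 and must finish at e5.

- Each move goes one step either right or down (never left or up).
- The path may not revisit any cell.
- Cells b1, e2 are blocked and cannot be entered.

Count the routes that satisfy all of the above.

A right/down-only route from a1 to e5 makes exactly 4 down-moves and 4 right-moves in some order.
With no other constraints that would be C(8,4) = 70 routes.
Subtract routes through each blocked cell (inclusion–exclusion for overlaps): − through b1: 35 − through e2: 5 + through b1&e2: 4 → 34.
That gives 34 routes.

34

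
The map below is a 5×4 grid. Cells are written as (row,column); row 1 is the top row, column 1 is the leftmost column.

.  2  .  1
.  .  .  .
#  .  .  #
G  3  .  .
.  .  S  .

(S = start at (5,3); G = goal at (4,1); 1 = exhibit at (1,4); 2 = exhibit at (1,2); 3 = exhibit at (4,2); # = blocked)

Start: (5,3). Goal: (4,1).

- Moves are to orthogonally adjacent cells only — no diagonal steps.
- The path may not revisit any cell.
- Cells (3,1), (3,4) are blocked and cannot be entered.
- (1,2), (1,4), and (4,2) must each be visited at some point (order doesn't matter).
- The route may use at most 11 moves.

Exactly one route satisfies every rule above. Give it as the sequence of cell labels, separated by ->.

(5,3) -> (4,3) -> (3,3) -> (2,3) -> (2,4) -> (1,4) -> (1,3) -> (1,2) -> (2,2) -> (3,2) -> (4,2) -> (4,1)

Any route must reach (1,2), (1,4), and (4,2) and still end at (4,1) within 11 moves, so the order of the required stops is forced.
Route from (5,3): 3× up (reaching (2,3)), right to (2,4), up to (1,4), 2× left (reaching (1,2)), 3× down (reaching (4,2)), left to (4,1) — 11 moves in all.
Check: all required cells visited; 11 ≤ 11 moves.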